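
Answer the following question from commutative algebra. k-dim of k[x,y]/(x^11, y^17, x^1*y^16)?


k[x,y]/I, I = (x^11, y^17, x^1*y^16)
Rect: 11x17=187. Corner: (11-1)x(17-16)=10.
dim = 187-10 = 177


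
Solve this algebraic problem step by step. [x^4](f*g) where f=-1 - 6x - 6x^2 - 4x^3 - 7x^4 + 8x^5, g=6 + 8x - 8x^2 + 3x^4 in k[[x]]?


[x^4] = sum a_i*b_j, i+j=4
  -1*3=-3
  -6*-8=48
  -4*8=-32
  -7*6=-42
Sum=-29


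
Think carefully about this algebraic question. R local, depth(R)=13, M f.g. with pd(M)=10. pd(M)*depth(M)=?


pd+depth=13
depth=13-10=3
pd*depth=10*3=30


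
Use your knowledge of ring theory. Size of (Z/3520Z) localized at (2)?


2-primary part: 3520=2^6*55
Size=2^6=64


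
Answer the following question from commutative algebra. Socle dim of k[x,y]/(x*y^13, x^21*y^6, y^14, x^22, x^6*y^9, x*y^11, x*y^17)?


Socle = ann(m) = span of standard monomials u with x*u, y*u in I (staircase corners).
Redundant generators: x*y^13, x*y^17
Minimal generators: x^22, x^21*y^6, x^6*y^9, x*y^11, y^14
Corners: y^13, x^5y^10, x^20y^8, x^21y^5
Socle dim=4


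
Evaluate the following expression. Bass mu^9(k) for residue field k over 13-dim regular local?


C(n,i)=C(13,9)=715


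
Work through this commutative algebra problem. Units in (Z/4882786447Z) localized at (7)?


Local ring = Z/40353607Z.
phi(40353607) = 7^8*(7-1) = 34588806


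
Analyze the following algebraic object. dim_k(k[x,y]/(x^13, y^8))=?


Basis: x^i*y^j, i<13, j<8
13*8=104


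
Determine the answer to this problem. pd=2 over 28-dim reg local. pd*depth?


pd+depth=28
depth=28-2=26
pd*depth=2*26=52


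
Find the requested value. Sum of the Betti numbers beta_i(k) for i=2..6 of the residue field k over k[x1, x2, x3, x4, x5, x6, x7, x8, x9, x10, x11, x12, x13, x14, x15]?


Koszul resolution: beta_i(k)=C(n,i), n=15
C(15,2)=105, C(15,3)=455, C(15,4)=1365, C(15,5)=3003, C(15,6)=5005
Sum=9933


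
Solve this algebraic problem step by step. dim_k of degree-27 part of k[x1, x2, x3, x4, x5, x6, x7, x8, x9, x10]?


C(d+n-1,n-1)=C(36,9)=94143280


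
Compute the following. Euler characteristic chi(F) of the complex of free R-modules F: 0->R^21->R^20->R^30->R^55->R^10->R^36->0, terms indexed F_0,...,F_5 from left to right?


chi = sum (-1)^i * rank:
(-1)^0*21=21
(-1)^1*20=-20
(-1)^2*30=30
(-1)^3*55=-55
(-1)^4*10=10
(-1)^5*36=-36
chi=-50


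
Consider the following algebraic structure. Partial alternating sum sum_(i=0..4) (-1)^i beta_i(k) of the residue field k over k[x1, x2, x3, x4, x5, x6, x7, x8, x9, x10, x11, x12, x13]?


Koszul resolution: beta_i(k)=C(n,i), n=13
sum_(i=0..p) (-1)^i C(n,i) = (-1)^p C(n-1,p)
(-1)^4*C(12,4) = (-1)^4*495 = 495


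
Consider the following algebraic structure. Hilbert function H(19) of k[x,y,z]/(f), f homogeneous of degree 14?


C(21,2)-C(7,2)=210-21=189


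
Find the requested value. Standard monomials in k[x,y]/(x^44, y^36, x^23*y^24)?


k[x,y]/I, I = (x^44, y^36, x^23*y^24)
Rect: 44x36=1584. Corner: (44-23)x(36-24)=252.
dim = 1584-252 = 1332


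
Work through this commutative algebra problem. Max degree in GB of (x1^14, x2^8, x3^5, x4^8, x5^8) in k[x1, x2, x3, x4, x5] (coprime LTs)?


Pure powers, coprime LTs => already GB.
Degrees: 14, 8, 5, 8, 8
Max=14


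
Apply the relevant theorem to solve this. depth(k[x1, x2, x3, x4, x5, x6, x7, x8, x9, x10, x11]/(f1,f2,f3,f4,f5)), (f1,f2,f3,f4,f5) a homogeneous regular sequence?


depth(R)=11
depth(R/I)=11-5=6


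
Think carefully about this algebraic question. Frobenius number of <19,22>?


gcd(19,22)=1 => F=ab-a-b=19*22-19-22=418-41=377


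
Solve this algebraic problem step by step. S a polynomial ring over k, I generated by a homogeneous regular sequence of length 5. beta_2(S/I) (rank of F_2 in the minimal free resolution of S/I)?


Regular sequence => Koszul complex is the minimal free resolution.
Syz_1 minimally generated by Koszul relations f_i*e_j - f_j*e_i (i<j): mu(Syz_1) = beta_2 = C(m,2) = m(m-1)/2
m=5
5*4/2 = 10


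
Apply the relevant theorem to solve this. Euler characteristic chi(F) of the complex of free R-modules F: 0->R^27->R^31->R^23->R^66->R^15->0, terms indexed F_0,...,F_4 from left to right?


chi = sum (-1)^i * rank:
(-1)^0*27=27
(-1)^1*31=-31
(-1)^2*23=23
(-1)^3*66=-66
(-1)^4*15=15
chi=-32


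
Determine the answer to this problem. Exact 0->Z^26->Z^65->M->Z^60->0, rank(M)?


Alt sum=0:
(-1)^0*26 + (-1)^1*65 + (-1)^2*? + (-1)^3*60=0
rank(M)=99


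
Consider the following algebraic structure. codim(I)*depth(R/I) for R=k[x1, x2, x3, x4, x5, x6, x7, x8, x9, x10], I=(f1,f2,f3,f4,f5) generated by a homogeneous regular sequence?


codim=5, depth=dim(R/I)=10-5=5
Product=5*5=25


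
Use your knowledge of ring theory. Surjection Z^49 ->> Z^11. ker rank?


rank(ker) = 49-11 = 38


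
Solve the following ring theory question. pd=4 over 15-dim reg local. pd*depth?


pd+depth=15
depth=15-4=11
pd*depth=4*11=44


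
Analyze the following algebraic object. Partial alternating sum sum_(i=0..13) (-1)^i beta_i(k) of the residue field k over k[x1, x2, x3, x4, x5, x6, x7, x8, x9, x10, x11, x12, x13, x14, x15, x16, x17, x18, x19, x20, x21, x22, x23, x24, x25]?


Koszul resolution: beta_i(k)=C(n,i), n=25
sum_(i=0..p) (-1)^i C(n,i) = (-1)^p C(n-1,p)
(-1)^13*C(24,13) = (-1)^13*2496144 = -2496144


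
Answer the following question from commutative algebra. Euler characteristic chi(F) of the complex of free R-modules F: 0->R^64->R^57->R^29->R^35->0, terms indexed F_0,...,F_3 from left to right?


chi = sum (-1)^i * rank:
(-1)^0*64=64
(-1)^1*57=-57
(-1)^2*29=29
(-1)^3*35=-35
chi=1


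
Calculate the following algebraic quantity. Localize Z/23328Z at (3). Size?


3-primary part: 23328=3^6*32
Size=3^6=729


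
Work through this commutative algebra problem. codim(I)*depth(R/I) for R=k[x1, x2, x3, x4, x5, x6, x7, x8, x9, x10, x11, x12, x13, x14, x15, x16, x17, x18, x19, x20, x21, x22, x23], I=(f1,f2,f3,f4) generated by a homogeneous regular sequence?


codim=4, depth=dim(R/I)=23-4=19
Product=4*19=76


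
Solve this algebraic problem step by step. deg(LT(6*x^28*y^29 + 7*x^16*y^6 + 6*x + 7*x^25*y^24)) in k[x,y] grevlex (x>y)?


LT: 6*x^28*y^29
deg_x=28, deg_y=29
Total=28+29=57


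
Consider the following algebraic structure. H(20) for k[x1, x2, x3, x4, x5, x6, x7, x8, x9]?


C(d+n-1,n-1)=C(28,8)=3108105


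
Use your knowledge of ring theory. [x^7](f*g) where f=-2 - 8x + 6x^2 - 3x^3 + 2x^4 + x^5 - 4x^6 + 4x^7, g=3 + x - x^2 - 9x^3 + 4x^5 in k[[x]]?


[x^7] = sum a_i*b_j, i+j=7
  6*4=24
  2*-9=-18
  1*-1=-1
  -4*1=-4
  4*3=12
Sum=13


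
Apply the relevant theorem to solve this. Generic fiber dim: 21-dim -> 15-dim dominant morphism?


dim(fiber)=dim(X)-dim(Y)=21-15=6


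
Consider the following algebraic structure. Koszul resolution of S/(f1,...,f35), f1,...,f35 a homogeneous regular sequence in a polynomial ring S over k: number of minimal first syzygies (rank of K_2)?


Regular sequence => Koszul complex is the minimal free resolution.
Syz_1 minimally generated by Koszul relations f_i*e_j - f_j*e_i (i<j): mu(Syz_1) = beta_2 = C(m,2) = m(m-1)/2
m=35
35*34/2 = 595


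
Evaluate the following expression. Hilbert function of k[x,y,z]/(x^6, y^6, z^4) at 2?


Need i<6, j<6, k<4 with i+j+k=2.
For each i, j ranges over max(0,2-i-3)..min(5,2-i):
  i=0: j in [0,2] -> 3
  i=1: j in [0,1] -> 2
  i=2: j in [0,0] -> 1
H(2) = 3+2+1 = 6


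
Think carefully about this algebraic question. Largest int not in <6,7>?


gcd(6,7)=1 => F=ab-a-b=6*7-6-7=42-13=29


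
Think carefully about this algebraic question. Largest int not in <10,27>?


gcd(10,27)=1 => F=ab-a-b=10*27-10-27=270-37=233


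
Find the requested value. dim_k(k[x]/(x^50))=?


Basis: 1,x,...,x^49
dim=50


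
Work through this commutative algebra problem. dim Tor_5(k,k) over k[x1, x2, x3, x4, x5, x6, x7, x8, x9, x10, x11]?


Koszul: C(n,i)=C(11,5)=462


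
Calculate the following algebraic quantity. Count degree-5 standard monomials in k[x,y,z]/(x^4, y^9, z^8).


Need i<4, j<9, k<8 with i+j+k=5.
For each i, j ranges over max(0,5-i-7)..min(8,5-i):
  i=0: j in [0,5] -> 6
  i=1: j in [0,4] -> 5
  i=2: j in [0,3] -> 4
  i=3: j in [0,2] -> 3
H(5) = 6+5+4+3 = 18


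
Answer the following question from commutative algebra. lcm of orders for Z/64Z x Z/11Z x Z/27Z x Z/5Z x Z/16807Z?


Exponent = lcm of the cyclic orders; pairwise coprime => product.
2^6*11^1*3^3*5^1*7^5=64*11*27*5*16807=1597337280


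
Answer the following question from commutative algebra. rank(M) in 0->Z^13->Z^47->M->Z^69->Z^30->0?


Alt sum=0:
(-1)^0*13 + (-1)^1*47 + (-1)^2*? + (-1)^3*69 + (-1)^4*30=0
rank(M)=73


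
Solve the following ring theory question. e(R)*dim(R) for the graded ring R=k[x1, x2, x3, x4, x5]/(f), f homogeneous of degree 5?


e(R)=deg(f)=5, dim(R)=5-1=4
e*dim=5*4=20


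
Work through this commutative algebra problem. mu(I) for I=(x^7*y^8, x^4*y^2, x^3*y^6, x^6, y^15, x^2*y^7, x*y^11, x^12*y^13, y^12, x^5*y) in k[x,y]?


Remove redundant (divisible by others).
x^12*y^13 redundant.
y^15 redundant.
x^7*y^8 redundant.
Min: x^6, x^5*y, x^4*y^2, x^3*y^6, x^2*y^7, x*y^11, y^12
Count=7


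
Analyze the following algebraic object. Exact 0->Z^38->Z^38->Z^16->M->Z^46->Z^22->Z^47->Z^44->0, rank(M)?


Alt sum=0:
(-1)^0*38 + (-1)^1*38 + (-1)^2*16 + (-1)^3*? + (-1)^4*46 + (-1)^5*22 + (-1)^6*47 + (-1)^7*44=0
rank(M)=43


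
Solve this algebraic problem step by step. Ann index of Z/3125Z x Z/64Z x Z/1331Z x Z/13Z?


Exponent = lcm of the cyclic orders; pairwise coprime => product.
5^5*2^6*11^3*13^1=3125*64*1331*13=3460600000


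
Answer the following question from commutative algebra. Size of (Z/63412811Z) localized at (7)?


7-primary part: 63412811=7^8*11
Size=7^8=5764801


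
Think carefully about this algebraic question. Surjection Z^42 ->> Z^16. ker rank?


rank(ker) = 42-16 = 26


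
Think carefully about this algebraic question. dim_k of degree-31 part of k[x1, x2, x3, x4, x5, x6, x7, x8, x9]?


C(d+n-1,n-1)=C(39,8)=61523748


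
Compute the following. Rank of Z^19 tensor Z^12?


rank(M(x)N) = rank(M)*rank(N)
19*12 = 228


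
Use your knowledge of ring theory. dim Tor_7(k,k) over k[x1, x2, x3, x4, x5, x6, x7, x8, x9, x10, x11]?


Koszul: C(n,i)=C(11,7)=330


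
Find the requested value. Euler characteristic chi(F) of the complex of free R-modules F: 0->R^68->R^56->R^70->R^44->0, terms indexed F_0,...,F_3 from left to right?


chi = sum (-1)^i * rank:
(-1)^0*68=68
(-1)^1*56=-56
(-1)^2*70=70
(-1)^3*44=-44
chi=38


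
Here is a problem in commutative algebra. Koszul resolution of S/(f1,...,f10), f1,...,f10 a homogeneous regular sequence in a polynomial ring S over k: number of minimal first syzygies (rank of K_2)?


Regular sequence => Koszul complex is the minimal free resolution.
Syz_1 minimally generated by Koszul relations f_i*e_j - f_j*e_i (i<j): mu(Syz_1) = beta_2 = C(m,2) = m(m-1)/2
m=10
10*9/2 = 45


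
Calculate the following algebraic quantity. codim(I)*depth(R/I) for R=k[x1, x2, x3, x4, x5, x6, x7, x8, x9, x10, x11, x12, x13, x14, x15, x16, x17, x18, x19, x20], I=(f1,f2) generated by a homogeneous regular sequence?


codim=2, depth=dim(R/I)=20-2=18
Product=2*18=36


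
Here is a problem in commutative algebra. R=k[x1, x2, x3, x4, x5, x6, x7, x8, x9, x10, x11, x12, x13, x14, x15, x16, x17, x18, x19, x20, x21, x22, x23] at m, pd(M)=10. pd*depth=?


pd+depth=23
depth=23-10=13
pd*depth=10*13=130


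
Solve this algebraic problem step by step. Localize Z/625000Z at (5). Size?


5-primary part: 625000=5^7*8
Size=5^7=78125


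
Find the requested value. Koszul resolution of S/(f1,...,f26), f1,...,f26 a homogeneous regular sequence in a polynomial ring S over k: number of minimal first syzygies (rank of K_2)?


Regular sequence => Koszul complex is the minimal free resolution.
Syz_1 minimally generated by Koszul relations f_i*e_j - f_j*e_i (i<j): mu(Syz_1) = beta_2 = C(m,2) = m(m-1)/2
m=26
26*25/2 = 325


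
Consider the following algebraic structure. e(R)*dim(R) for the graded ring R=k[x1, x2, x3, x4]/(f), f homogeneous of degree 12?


e(R)=deg(f)=12, dim(R)=4-1=3
e*dim=12*3=36


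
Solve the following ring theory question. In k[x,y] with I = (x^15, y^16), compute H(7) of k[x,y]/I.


k[x,y], I = (x^15, y^16), d = 7
Need i < 15 and d-i < 16.
Range: 0 <= i <= 7.
H(7) = 8


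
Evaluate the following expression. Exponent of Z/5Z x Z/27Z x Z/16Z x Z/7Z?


Exponent = lcm of the cyclic orders; pairwise coprime => product.
5^1*3^3*2^4*7^1=5*27*16*7=15120


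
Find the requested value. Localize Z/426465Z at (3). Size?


3-primary part: 426465=3^8*65
Size=3^8=6561


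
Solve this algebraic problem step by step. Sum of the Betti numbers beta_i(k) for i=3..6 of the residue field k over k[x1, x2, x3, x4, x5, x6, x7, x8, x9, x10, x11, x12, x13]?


Koszul resolution: beta_i(k)=C(n,i), n=13
C(13,3)=286, C(13,4)=715, C(13,5)=1287, C(13,6)=1716
Sum=4004


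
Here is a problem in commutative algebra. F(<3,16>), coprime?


gcd(3,16)=1 => F=ab-a-b=3*16-3-16=48-19=29


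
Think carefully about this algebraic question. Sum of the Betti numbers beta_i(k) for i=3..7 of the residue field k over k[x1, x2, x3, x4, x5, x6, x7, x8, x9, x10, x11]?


Koszul resolution: beta_i(k)=C(n,i), n=11
C(11,3)=165, C(11,4)=330, C(11,5)=462, C(11,6)=462, C(11,7)=330
Sum=1749


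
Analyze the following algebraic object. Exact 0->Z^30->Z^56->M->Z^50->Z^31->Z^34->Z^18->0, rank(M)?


Alt sum=0:
(-1)^0*30 + (-1)^1*56 + (-1)^2*? + (-1)^3*50 + (-1)^4*31 + (-1)^5*34 + (-1)^6*18=0
rank(M)=61


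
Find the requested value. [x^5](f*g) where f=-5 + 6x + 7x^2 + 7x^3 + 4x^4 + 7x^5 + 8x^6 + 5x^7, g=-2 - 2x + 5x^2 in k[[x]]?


[x^5] = sum a_i*b_j, i+j=5
  7*5=35
  4*-2=-8
  7*-2=-14
Sum=13


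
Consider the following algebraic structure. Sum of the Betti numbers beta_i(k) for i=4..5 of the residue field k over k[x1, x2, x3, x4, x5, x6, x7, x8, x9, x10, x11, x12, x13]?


Koszul resolution: beta_i(k)=C(n,i), n=13
C(13,4)=715, C(13,5)=1287
Sum=2002


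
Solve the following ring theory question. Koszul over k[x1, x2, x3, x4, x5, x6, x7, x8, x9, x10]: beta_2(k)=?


C(n,i)=C(10,2)=45


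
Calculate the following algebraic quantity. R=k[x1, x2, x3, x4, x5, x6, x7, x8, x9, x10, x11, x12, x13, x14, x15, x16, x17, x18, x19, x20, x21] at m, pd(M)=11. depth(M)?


pd+depth=depth(R)=21
depth=21-11=10


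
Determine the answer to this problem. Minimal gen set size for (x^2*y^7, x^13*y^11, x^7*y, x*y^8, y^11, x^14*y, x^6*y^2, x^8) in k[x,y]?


Remove redundant (divisible by others).
x^13*y^11 redundant.
x^14*y redundant.
Min: x^8, x^7*y, x^6*y^2, x^2*y^7, x*y^8, y^11
Count=6


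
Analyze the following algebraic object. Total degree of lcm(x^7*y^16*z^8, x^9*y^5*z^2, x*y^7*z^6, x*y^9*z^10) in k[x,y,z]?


lcm = componentwise max:
x: max(7,9,1,1)=9
y: max(16,5,7,9)=16
z: max(8,2,6,10)=10
Total=9+16+10=35


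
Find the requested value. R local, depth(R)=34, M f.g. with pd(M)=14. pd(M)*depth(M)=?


pd+depth=34
depth=34-14=20
pd*depth=14*20=280


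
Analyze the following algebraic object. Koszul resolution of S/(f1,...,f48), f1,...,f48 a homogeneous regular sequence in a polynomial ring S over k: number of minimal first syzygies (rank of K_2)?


Regular sequence => Koszul complex is the minimal free resolution.
Syz_1 minimally generated by Koszul relations f_i*e_j - f_j*e_i (i<j): mu(Syz_1) = beta_2 = C(m,2) = m(m-1)/2
m=48
48*47/2 = 1128


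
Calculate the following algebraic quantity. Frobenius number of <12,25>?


gcd(12,25)=1 => F=ab-a-b=12*25-12-25=300-37=263


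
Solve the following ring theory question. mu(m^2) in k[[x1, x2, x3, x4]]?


C(n+d-1,d)=C(5,2)=10


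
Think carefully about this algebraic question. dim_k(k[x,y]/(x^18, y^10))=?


Basis: x^i*y^j, i<18, j<10
18*10=180


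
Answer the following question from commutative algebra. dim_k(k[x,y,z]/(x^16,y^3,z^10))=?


Basis: x^iy^jz^k, i<16,j<3,k<10
16*3*10=480


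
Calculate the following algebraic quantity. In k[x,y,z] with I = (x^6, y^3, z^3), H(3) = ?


Need i<6, j<3, k<3 with i+j+k=3.
For each i, j ranges over max(0,3-i-2)..min(2,3-i):
  i=0: j in [1,2] -> 2
  i=1: j in [0,2] -> 3
  i=2: j in [0,1] -> 2
  i=3: j in [0,0] -> 1
H(3) = 2+3+2+1 = 8


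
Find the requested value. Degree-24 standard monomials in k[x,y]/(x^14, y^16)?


k[x,y], I = (x^14, y^16), d = 24
Need i < 14 and d-i < 16.
Range: 9 <= i <= 13.
H(24) = 5


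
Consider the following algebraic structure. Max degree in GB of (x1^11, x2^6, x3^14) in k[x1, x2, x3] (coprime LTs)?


Pure powers, coprime LTs => already GB.
Degrees: 11, 6, 14
Max=14


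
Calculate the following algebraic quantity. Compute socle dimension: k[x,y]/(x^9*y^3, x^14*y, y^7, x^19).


Socle = ann(m) = span of standard monomials u with x*u, y*u in I (staircase corners).
Minimal generators: x^19, x^14*y, x^9*y^3, y^7
Corners: x^8y^6, x^13y^2, x^18
Socle dim=3


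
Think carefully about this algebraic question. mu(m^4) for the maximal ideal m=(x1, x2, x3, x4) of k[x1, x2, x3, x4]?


Graded Nakayama: mu(m^d) = dim_k (m^d/m^(d+1)) = #degree-4 monomials in 4 vars
C(n+d-1,d)=C(7,4)=35


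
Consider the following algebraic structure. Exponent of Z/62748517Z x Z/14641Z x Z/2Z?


Exponent = lcm of the cyclic orders; pairwise coprime => product.
13^7*11^4*2^1=62748517*14641*2=1837402074794


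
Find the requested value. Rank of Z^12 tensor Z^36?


rank(M(x)N) = rank(M)*rank(N)
12*36 = 432


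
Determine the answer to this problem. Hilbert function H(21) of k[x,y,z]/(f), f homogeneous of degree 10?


C(23,2)-C(13,2)=253-78=175


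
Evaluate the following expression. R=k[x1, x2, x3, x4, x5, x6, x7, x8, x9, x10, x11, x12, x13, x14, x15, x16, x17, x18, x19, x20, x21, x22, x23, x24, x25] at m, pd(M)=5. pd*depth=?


pd+depth=25
depth=25-5=20
pd*depth=5*20=100


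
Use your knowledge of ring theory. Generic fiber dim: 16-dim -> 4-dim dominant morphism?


dim(fiber)=dim(X)-dim(Y)=16-4=12


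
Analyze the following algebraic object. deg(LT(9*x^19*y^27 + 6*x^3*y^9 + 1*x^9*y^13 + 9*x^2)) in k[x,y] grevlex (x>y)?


LT: 9*x^19*y^27
deg_x=19, deg_y=27
Total=19+27=46


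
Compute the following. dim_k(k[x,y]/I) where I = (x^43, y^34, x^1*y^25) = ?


k[x,y]/I, I = (x^43, y^34, x^1*y^25)
Rect: 43x34=1462. Corner: (43-1)x(34-25)=378.
dim = 1462-378 = 1084


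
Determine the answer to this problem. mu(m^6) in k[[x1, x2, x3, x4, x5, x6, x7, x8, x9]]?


C(n+d-1,d)=C(14,6)=3003


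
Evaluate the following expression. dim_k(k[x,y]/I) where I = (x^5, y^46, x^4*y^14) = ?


k[x,y]/I, I = (x^5, y^46, x^4*y^14)
Rect: 5x46=230. Corner: (5-4)x(46-14)=32.
dim = 230-32 = 198


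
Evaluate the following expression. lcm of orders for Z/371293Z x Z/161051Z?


Exponent = lcm of the cyclic orders; pairwise coprime => product.
13^5*11^5=371293*161051=59797108943


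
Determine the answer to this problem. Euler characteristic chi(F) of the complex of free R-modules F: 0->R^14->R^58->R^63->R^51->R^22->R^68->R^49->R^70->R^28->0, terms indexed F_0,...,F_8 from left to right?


chi = sum (-1)^i * rank:
(-1)^0*14=14
(-1)^1*58=-58
(-1)^2*63=63
(-1)^3*51=-51
(-1)^4*22=22
(-1)^5*68=-68
(-1)^6*49=49
(-1)^7*70=-70
(-1)^8*28=28
chi=-71


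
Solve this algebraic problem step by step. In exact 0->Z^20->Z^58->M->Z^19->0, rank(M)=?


Alt sum=0:
(-1)^0*20 + (-1)^1*58 + (-1)^2*? + (-1)^3*19=0
rank(M)=57


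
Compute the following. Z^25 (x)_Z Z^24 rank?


rank(M(x)N) = rank(M)*rank(N)
25*24 = 600


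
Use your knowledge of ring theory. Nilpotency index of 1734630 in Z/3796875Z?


1734630^k mod 3796875:
k=1: 1734630
k=2: 1330650
k=3: 550125
k=4: 2328750
k=5: 1518750
k=6: 0
First zero at k = 6


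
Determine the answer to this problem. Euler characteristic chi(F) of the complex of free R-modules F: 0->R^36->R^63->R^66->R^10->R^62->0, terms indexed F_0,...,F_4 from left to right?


chi = sum (-1)^i * rank:
(-1)^0*36=36
(-1)^1*63=-63
(-1)^2*66=66
(-1)^3*10=-10
(-1)^4*62=62
chi=91


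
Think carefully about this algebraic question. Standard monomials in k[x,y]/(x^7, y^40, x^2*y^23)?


k[x,y]/I, I = (x^7, y^40, x^2*y^23)
Rect: 7x40=280. Corner: (7-2)x(40-23)=85.
dim = 280-85 = 195


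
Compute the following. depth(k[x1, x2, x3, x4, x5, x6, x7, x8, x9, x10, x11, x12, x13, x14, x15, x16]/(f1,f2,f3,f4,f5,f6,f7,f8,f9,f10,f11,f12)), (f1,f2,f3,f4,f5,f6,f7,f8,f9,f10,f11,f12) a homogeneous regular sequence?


depth(R)=16
depth(R/I)=16-12=4


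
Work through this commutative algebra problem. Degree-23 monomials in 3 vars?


C(d+n-1,n-1)=C(25,2)=300


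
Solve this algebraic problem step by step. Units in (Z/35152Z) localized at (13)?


Local ring = Z/2197Z.
phi(2197) = 13^2*(13-1) = 2028


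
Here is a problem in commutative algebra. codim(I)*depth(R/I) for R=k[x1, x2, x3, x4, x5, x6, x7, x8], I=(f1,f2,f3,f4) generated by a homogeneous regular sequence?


codim=4, depth=dim(R/I)=8-4=4
Product=4*4=16


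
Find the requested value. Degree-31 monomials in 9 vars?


C(d+n-1,n-1)=C(39,8)=61523748


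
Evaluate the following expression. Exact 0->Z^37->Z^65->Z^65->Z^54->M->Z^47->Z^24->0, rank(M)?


Alt sum=0:
(-1)^0*37 + (-1)^1*65 + (-1)^2*65 + (-1)^3*54 + (-1)^4*? + (-1)^5*47 + (-1)^6*24=0
rank(M)=40


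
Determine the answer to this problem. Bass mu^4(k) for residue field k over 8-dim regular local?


C(n,i)=C(8,4)=70


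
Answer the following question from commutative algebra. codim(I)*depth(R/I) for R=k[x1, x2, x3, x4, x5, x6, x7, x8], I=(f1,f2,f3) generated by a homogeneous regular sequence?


codim=3, depth=dim(R/I)=8-3=5
Product=3*5=15


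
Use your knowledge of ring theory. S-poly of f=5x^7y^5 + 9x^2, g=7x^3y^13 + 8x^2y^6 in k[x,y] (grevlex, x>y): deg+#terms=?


LT(f)=5x^7y^5, LT(g)=7x^3y^13
lcm(LM)=x^7y^13
S(f,g) (scaled by 35 to clear denominators) = 7y^8*f - 5x^4*g = -40x^6y^6 + 63x^2y^8
2 terms, deg 12.
12+2=14


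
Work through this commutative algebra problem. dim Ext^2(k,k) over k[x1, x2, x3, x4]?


C(n,i)=C(4,2)=6


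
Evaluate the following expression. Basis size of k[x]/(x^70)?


Basis: 1,x,...,x^69
dim=70


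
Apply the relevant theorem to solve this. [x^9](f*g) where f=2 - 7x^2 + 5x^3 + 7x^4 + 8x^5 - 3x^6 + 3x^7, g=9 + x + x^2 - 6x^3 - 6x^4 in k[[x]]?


[x^9] = sum a_i*b_j, i+j=9
  8*-6=-48
  -3*-6=18
  3*1=3
Sum=-27


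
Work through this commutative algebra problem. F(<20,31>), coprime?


gcd(20,31)=1 => F=ab-a-b=20*31-20-31=620-51=569


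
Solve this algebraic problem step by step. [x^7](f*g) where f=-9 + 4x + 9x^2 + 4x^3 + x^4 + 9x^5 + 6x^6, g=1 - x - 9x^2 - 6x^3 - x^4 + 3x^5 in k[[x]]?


[x^7] = sum a_i*b_j, i+j=7
  9*3=27
  4*-1=-4
  1*-6=-6
  9*-9=-81
  6*-1=-6
Sum=-70


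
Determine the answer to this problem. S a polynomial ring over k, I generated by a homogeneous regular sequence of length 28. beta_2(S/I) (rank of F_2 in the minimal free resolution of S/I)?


Regular sequence => Koszul complex is the minimal free resolution.
Syz_1 minimally generated by Koszul relations f_i*e_j - f_j*e_i (i<j): mu(Syz_1) = beta_2 = C(m,2) = m(m-1)/2
m=28
28*27/2 = 378


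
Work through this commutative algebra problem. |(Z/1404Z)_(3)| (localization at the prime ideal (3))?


3-primary part: 1404=3^3*52
Size=3^3=27


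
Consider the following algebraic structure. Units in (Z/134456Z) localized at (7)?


Local ring = Z/16807Z.
phi(16807) = 7^4*(7-1) = 14406


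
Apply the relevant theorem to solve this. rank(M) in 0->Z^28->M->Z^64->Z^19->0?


Alt sum=0:
(-1)^0*28 + (-1)^1*? + (-1)^2*64 + (-1)^3*19=0
rank(M)=73


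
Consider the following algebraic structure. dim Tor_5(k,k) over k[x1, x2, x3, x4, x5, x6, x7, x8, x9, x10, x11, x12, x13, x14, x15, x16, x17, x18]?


Koszul: C(n,i)=C(18,5)=8568


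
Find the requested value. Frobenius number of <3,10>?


gcd(3,10)=1 => F=ab-a-b=3*10-3-10=30-13=17


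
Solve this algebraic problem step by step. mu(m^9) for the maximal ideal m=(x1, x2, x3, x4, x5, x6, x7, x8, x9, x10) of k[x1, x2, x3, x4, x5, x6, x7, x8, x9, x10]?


Graded Nakayama: mu(m^d) = dim_k (m^d/m^(d+1)) = #degree-9 monomials in 10 vars
C(n+d-1,d)=C(18,9)=48620


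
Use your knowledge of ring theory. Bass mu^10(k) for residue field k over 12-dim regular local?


C(n,i)=C(12,10)=66


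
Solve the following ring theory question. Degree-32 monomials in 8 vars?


C(d+n-1,n-1)=C(39,7)=15380937


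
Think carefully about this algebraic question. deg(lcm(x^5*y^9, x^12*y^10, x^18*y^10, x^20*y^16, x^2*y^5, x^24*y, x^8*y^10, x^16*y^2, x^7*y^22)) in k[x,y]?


lcm = componentwise max:
x: max(5,12,18,20,2,24,8,16,7)=24
y: max(9,10,10,16,5,1,10,2,22)=22
Total=24+22=46


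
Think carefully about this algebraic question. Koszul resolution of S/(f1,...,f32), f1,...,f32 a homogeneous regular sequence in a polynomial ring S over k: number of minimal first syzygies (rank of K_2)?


Regular sequence => Koszul complex is the minimal free resolution.
Syz_1 minimally generated by Koszul relations f_i*e_j - f_j*e_i (i<j): mu(Syz_1) = beta_2 = C(m,2) = m(m-1)/2
m=32
32*31/2 = 496


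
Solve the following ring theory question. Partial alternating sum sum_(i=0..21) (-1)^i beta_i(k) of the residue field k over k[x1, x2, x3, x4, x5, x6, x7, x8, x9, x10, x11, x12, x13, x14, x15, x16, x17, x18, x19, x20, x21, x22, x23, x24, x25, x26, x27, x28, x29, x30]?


Koszul resolution: beta_i(k)=C(n,i), n=30
sum_(i=0..p) (-1)^i C(n,i) = (-1)^p C(n-1,p)
(-1)^21*C(29,21) = (-1)^21*4292145 = -4292145


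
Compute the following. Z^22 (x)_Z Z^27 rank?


rank(M(x)N) = rank(M)*rank(N)
22*27 = 594


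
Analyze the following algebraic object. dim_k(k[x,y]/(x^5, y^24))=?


Basis: x^i*y^j, i<5, j<24
5*24=120


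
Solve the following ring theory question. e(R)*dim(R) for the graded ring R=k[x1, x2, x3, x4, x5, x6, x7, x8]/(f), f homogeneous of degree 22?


e(R)=deg(f)=22, dim(R)=8-1=7
e*dim=22*7=154


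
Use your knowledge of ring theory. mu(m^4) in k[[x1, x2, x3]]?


C(n+d-1,d)=C(6,4)=15


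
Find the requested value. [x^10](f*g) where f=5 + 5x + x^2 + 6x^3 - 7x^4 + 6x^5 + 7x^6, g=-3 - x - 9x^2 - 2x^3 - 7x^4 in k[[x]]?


[x^10] = sum a_i*b_j, i+j=10
  7*-7=-49
Sum=-49


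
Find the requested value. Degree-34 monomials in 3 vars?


C(d+n-1,n-1)=C(36,2)=630


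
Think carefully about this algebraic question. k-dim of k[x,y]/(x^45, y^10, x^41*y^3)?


k[x,y]/I, I = (x^45, y^10, x^41*y^3)
Rect: 45x10=450. Corner: (45-41)x(10-3)=28.
dim = 450-28 = 422


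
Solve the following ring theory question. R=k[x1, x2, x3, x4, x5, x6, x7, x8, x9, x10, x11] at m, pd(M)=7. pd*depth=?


pd+depth=11
depth=11-7=4
pd*depth=7*4=28


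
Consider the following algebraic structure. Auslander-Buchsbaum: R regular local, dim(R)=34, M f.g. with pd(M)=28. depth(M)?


pd+depth=depth(R)=34
depth=34-28=6


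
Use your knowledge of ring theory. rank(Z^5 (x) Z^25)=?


rank(M(x)N) = rank(M)*rank(N)
5*25 = 125


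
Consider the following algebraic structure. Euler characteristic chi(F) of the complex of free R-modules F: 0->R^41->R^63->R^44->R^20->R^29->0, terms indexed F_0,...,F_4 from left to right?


chi = sum (-1)^i * rank:
(-1)^0*41=41
(-1)^1*63=-63
(-1)^2*44=44
(-1)^3*20=-20
(-1)^4*29=29
chi=31


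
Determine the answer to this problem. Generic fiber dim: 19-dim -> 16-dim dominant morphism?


dim(fiber)=dim(X)-dim(Y)=19-16=3


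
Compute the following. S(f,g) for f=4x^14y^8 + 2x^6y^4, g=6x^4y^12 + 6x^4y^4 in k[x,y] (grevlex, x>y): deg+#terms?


LT(f)=4x^14y^8, LT(g)=6x^4y^12
lcm(LM)=x^14y^12
S(f,g) (scaled by 24 to clear denominators) = 6y^4*f - 4x^10*g = -24x^14y^4 + 12x^6y^8
2 terms, deg 18.
18+2=20


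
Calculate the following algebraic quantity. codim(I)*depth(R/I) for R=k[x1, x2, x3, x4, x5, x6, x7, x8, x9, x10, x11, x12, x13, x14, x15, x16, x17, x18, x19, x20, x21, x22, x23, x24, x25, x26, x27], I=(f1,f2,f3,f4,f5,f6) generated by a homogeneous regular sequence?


codim=6, depth=dim(R/I)=27-6=21
Product=6*21=126


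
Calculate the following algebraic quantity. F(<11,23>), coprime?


gcd(11,23)=1 => F=ab-a-b=11*23-11-23=253-34=219


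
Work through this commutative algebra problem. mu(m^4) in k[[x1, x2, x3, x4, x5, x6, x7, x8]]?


C(n+d-1,d)=C(11,4)=330


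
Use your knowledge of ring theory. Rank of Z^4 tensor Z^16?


rank(M(x)N) = rank(M)*rank(N)
4*16 = 64


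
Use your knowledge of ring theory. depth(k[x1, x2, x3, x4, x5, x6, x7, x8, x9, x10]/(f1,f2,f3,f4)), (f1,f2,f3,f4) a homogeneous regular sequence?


depth(R)=10
depth(R/I)=10-4=6


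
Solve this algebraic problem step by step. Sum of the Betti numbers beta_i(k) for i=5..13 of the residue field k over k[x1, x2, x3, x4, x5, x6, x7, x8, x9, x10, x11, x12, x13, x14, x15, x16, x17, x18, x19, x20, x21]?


Koszul resolution: beta_i(k)=C(n,i), n=21
C(21,5)=20349, C(21,6)=54264, C(21,7)=116280, C(21,8)=203490, C(21,9)=293930, C(21,10)=352716, C(21,11)=352716, C(21,12)=293930, C(21,13)=203490
Sum=1891165


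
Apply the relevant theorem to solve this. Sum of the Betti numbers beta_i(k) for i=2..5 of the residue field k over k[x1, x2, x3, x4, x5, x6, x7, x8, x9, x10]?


Koszul resolution: beta_i(k)=C(n,i), n=10
C(10,2)=45, C(10,3)=120, C(10,4)=210, C(10,5)=252
Sum=627


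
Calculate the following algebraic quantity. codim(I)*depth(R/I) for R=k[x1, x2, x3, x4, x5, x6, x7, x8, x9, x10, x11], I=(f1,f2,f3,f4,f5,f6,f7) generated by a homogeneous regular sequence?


codim=7, depth=dim(R/I)=11-7=4
Product=7*4=28


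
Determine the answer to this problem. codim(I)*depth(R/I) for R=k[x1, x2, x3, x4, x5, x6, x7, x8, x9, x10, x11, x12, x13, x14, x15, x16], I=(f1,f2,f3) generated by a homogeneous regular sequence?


codim=3, depth=dim(R/I)=16-3=13
Product=3*13=39


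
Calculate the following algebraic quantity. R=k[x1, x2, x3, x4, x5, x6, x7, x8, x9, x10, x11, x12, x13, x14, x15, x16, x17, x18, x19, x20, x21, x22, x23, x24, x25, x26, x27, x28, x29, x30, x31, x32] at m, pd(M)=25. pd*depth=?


pd+depth=32
depth=32-25=7
pd*depth=25*7=175


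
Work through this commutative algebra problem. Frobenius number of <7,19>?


gcd(7,19)=1 => F=ab-a-b=7*19-7-19=133-26=107


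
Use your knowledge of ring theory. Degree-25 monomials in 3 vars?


C(d+n-1,n-1)=C(27,2)=351


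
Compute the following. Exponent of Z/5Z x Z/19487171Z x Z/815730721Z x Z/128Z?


Exponent = lcm of the cyclic orders; pairwise coprime => product.
5^1*11^7*13^8*2^7=5*19487171*815730721*128=10173621792051386240


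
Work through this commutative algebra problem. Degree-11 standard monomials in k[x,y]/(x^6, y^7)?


k[x,y], I = (x^6, y^7), d = 11
Need i < 6 and d-i < 7.
Range: 5 <= i <= 5.
H(11) = 1


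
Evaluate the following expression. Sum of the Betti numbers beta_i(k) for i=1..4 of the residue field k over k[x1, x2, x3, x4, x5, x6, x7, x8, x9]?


Koszul resolution: beta_i(k)=C(n,i), n=9
C(9,1)=9, C(9,2)=36, C(9,3)=84, C(9,4)=126
Sum=255


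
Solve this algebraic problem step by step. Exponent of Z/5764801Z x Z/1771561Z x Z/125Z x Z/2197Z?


Exponent = lcm of the cyclic orders; pairwise coprime => product.
7^8*11^6*5^3*13^3=5764801*1771561*125*2197=2804661810465139625


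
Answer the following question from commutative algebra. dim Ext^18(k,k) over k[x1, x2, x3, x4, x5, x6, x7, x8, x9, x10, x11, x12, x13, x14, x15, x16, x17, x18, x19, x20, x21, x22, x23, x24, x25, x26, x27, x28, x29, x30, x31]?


C(n,i)=C(31,18)=206253075


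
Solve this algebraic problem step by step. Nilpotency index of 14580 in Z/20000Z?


14580^k mod 20000:
k=1: 14580
k=2: 16400
k=3: 12000
k=4: 0
First zero at k = 4


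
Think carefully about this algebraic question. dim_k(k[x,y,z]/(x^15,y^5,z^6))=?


Basis: x^iy^jz^k, i<15,j<5,k<6
15*5*6=450


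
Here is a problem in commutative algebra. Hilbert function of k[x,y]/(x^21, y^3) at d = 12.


k[x,y], I = (x^21, y^3), d = 12
Need i < 21 and d-i < 3.
Range: 10 <= i <= 12.
H(12) = 3


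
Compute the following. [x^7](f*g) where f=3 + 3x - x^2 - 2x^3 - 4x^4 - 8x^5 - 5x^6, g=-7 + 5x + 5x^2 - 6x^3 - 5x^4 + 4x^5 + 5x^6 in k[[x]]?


[x^7] = sum a_i*b_j, i+j=7
  3*5=15
  -1*4=-4
  -2*-5=10
  -4*-6=24
  -8*5=-40
  -5*5=-25
Sum=-20


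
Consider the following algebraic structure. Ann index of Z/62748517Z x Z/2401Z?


Exponent = lcm of the cyclic orders; pairwise coprime => product.
13^7*7^4=62748517*2401=150659189317


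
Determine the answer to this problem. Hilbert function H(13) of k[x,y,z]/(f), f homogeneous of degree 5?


C(15,2)-C(10,2)=105-45=60


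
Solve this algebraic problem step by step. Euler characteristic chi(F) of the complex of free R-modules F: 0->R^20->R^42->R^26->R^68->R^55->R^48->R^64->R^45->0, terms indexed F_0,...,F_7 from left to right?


chi = sum (-1)^i * rank:
(-1)^0*20=20
(-1)^1*42=-42
(-1)^2*26=26
(-1)^3*68=-68
(-1)^4*55=55
(-1)^5*48=-48
(-1)^6*64=64
(-1)^7*45=-45
chi=-38


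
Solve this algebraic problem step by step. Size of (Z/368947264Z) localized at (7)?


7-primary part: 368947264=7^8*64
Size=7^8=5764801


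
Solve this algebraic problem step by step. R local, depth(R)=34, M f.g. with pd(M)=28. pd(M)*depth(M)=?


pd+depth=34
depth=34-28=6
pd*depth=28*6=168


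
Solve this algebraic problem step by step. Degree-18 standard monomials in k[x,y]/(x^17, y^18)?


k[x,y], I = (x^17, y^18), d = 18
Need i < 17 and d-i < 18.
Range: 1 <= i <= 16.
H(18) = 16


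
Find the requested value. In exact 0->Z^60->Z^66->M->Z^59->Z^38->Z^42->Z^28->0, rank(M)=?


Alt sum=0:
(-1)^0*60 + (-1)^1*66 + (-1)^2*? + (-1)^3*59 + (-1)^4*38 + (-1)^5*42 + (-1)^6*28=0
rank(M)=41


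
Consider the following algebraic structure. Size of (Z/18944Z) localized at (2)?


2-primary part: 18944=2^9*37
Size=2^9=512


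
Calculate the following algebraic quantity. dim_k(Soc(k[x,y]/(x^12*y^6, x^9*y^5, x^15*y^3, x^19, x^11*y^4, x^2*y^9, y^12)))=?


Socle = ann(m) = span of standard monomials u with x*u, y*u in I (staircase corners).
Redundant generators: x^12*y^6
Minimal generators: x^19, x^15*y^3, x^11*y^4, x^9*y^5, x^2*y^9, y^12
Corners: xy^11, x^8y^8, x^10y^4, x^14y^3, x^18y^2
Socle dim=5


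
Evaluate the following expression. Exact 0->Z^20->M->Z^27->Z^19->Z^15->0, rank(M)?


Alt sum=0:
(-1)^0*20 + (-1)^1*? + (-1)^2*27 + (-1)^3*19 + (-1)^4*15=0
rank(M)=43


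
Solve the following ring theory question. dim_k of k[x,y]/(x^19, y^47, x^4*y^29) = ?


k[x,y]/I, I = (x^19, y^47, x^4*y^29)
Rect: 19x47=893. Corner: (19-4)x(47-29)=270.
dim = 893-270 = 623


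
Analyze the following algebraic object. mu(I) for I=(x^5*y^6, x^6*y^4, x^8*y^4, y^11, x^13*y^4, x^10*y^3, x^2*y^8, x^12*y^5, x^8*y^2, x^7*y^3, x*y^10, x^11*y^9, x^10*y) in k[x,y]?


Remove redundant (divisible by others).
x^13*y^4 redundant.
x^12*y^5 redundant.
x^11*y^9 redundant.
x^8*y^4 redundant.
x^10*y^3 redundant.
Min: x^10*y, x^8*y^2, x^7*y^3, x^6*y^4, x^5*y^6, x^2*y^8, x*y^10, y^11
Count=8


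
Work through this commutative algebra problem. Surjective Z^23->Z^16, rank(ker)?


rank(ker) = 23-16 = 7


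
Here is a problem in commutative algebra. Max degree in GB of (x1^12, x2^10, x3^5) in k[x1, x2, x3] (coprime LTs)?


Pure powers, coprime LTs => already GB.
Degrees: 12, 10, 5
Max=12


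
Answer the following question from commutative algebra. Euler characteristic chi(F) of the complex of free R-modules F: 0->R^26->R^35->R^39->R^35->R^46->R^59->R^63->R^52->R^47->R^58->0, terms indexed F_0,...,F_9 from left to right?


chi = sum (-1)^i * rank:
(-1)^0*26=26
(-1)^1*35=-35
(-1)^2*39=39
(-1)^3*35=-35
(-1)^4*46=46
(-1)^5*59=-59
(-1)^6*63=63
(-1)^7*52=-52
(-1)^8*47=47
(-1)^9*58=-58
chi=-18


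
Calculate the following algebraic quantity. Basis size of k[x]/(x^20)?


Basis: 1,x,...,x^19
dim=20


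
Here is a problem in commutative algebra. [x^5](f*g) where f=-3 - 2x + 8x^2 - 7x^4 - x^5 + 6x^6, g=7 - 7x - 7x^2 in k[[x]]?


[x^5] = sum a_i*b_j, i+j=5
  -7*-7=49
  -1*7=-7
Sum=42


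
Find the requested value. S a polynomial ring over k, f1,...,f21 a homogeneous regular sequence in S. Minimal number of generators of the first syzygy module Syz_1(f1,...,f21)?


Regular sequence => Koszul complex is the minimal free resolution.
Syz_1 minimally generated by Koszul relations f_i*e_j - f_j*e_i (i<j): mu(Syz_1) = beta_2 = C(m,2) = m(m-1)/2
m=21
21*20/2 = 210


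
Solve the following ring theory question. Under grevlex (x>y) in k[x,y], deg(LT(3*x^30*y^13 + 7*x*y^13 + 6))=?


LT: 3*x^30*y^13
deg_x=30, deg_y=13
Total=30+13=43


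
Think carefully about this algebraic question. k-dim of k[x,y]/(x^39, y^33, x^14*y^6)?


k[x,y]/I, I = (x^39, y^33, x^14*y^6)
Rect: 39x33=1287. Corner: (39-14)x(33-6)=675.
dim = 1287-675 = 612


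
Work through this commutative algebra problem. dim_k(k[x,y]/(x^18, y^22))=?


Basis: x^i*y^j, i<18, j<22
18*22=396


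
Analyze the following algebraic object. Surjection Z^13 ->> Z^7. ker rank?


rank(ker) = 13-7 = 6


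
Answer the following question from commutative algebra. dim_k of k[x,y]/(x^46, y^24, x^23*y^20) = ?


k[x,y]/I, I = (x^46, y^24, x^23*y^20)
Rect: 46x24=1104. Corner: (46-23)x(24-20)=92.
dim = 1104-92 = 1012


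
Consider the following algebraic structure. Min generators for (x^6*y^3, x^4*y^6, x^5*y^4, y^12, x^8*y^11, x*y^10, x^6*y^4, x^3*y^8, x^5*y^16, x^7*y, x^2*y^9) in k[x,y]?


Remove redundant (divisible by others).
x^5*y^16 redundant.
x^6*y^4 redundant.
x^8*y^11 redundant.
Min: x^7*y, x^6*y^3, x^5*y^4, x^4*y^6, x^3*y^8, x^2*y^9, x*y^10, y^12
Count=8


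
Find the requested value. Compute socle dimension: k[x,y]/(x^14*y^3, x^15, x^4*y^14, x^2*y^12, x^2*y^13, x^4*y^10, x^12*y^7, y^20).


Socle = ann(m) = span of standard monomials u with x*u, y*u in I (staircase corners).
Redundant generators: x^2*y^13, x^4*y^14
Minimal generators: x^15, x^14*y^3, x^12*y^7, x^4*y^10, x^2*y^12, y^20
Corners: xy^19, x^3y^11, x^11y^9, x^13y^6, x^14y^2
Socle dim=5


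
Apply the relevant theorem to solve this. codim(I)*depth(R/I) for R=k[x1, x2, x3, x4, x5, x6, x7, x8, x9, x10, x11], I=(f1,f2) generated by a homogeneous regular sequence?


codim=2, depth=dim(R/I)=11-2=9
Product=2*9=18


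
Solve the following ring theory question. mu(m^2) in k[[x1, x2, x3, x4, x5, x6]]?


C(n+d-1,d)=C(7,2)=21


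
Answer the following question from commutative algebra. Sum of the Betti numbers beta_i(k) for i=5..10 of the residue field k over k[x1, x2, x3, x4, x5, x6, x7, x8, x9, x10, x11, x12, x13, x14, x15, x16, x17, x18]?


Koszul resolution: beta_i(k)=C(n,i), n=18
C(18,5)=8568, C(18,6)=18564, C(18,7)=31824, C(18,8)=43758, C(18,9)=48620, C(18,10)=43758
Sum=195092


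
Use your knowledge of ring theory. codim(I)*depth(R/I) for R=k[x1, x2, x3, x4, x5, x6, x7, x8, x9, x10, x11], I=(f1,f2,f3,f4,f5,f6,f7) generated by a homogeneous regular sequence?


codim=7, depth=dim(R/I)=11-7=4
Product=7*4=28


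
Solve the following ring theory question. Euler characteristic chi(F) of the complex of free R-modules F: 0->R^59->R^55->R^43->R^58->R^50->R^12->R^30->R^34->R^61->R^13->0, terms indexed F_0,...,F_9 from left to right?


chi = sum (-1)^i * rank:
(-1)^0*59=59
(-1)^1*55=-55
(-1)^2*43=43
(-1)^3*58=-58
(-1)^4*50=50
(-1)^5*12=-12
(-1)^6*30=30
(-1)^7*34=-34
(-1)^8*61=61
(-1)^9*13=-13
chi=71


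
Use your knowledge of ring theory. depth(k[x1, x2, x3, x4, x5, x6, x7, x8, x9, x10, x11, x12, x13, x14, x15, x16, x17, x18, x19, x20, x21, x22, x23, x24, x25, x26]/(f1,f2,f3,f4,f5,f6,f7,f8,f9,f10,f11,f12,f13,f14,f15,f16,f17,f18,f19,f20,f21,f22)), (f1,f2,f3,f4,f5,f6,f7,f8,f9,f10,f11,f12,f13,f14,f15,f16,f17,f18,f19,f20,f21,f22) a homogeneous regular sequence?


depth(R)=26
depth(R/I)=26-22=4
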